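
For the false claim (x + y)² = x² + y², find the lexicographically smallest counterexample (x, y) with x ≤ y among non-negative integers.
(x, y) = (1, 1)

At (0, 1): both sides equal 1, so it holds there.
At (0, 3): both sides equal 9, so it holds there.

Substituting (1, 1) into the claim:
LHS = (1 + 1)² = 4
RHS = 1² + 1² = 2

Since LHS ≠ RHS, this pair disproves the claim, and no lexicographically smaller pair (x ≤ y, non-negative integers) does.

For instance (4, 6) is also a counterexample (LHS = 100, RHS = 52), but it's lexicographically larger.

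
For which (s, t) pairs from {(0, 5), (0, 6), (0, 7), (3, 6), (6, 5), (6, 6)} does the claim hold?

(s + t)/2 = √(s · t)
(6, 6)

Testing each pair:
(0, 5): LHS = 5/2, RHS = 0 → fails
(0, 6): LHS = 3, RHS = 0 → fails
(0, 7): LHS = 7/2, RHS = 0 → fails
(3, 6): LHS = 9/2, RHS = 3·√(2) ≈ 4.243 → fails
(6, 5): LHS = 11/2, RHS = √(30) ≈ 5.477 → fails
(6, 6): LHS = 6, RHS = 6 → holds

1 of 6 pairs satisfies the claim.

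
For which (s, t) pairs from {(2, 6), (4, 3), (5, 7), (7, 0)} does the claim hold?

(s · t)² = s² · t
Testing each pair:
(2, 6): LHS = 144, RHS = 24 → fails
(4, 3): LHS = 144, RHS = 48 → fails
(5, 7): LHS = 1225, RHS = 175 → fails
(7, 0): LHS = 0, RHS = 0 → holds

1 of 4 pairs satisfies the claim.

Answer: (7, 0)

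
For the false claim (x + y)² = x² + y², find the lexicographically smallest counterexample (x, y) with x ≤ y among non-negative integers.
(x, y) = (1, 1)

At (0, 0): both sides equal 0, so it holds there.

Substituting (1, 1) into the claim:
LHS = (1 + 1)² = 4
RHS = 1² + 1² = 2

Since LHS ≠ RHS, this pair disproves the claim, and no lexicographically smaller pair (x ≤ y, non-negative integers) does.

For instance (1, 5) is also a counterexample (LHS = 36, RHS = 26), but it's lexicographically larger.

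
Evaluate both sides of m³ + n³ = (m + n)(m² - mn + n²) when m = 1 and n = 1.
LHS = 1³ + 1³ = 2
RHS = (1 + 1)(1² - 1·1 + 1²) = 2

LHS = RHS: the two sides agree.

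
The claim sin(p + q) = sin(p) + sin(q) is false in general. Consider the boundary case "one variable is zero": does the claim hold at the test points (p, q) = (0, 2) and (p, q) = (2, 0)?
At (0, 2): LHS = sin(2) ≈ 0.9093, RHS = sin(2) ≈ 0.9093 → equal
At (2, 0): LHS = sin(2) ≈ 0.9093, RHS = sin(2) ≈ 0.9093 → equal

So the claim does hold at both of these boundary points, even though it is not an identity.

Answer: Yes, holds at both test points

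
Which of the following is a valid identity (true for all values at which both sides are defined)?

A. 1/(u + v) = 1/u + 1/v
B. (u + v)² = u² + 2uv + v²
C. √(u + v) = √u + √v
B

A: fails at (2, 7) — LHS = 1/9, RHS = 9/14.
B: holds — e.g. at (3, 4), both sides equal 49.
C: fails at (2, 7) — LHS = 3, RHS = √(2) + √(7) ≈ 4.06.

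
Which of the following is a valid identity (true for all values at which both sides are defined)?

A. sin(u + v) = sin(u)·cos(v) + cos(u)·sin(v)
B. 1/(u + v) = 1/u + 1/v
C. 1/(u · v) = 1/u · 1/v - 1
A: holds — e.g. at (5, 5), both sides equal sin(10) ≈ -0.544.
B: fails at (3, 4) — LHS = 1/7, RHS = 7/12.
C: fails at (5, 5) — LHS = 1/25, RHS = -24/25.

Answer: A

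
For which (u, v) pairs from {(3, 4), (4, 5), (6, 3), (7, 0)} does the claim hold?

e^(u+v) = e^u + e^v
None

Testing each pair:
(3, 4): LHS = e^7 ≈ 1097, RHS = e^3 + e^4 ≈ 74.68 → fails
(4, 5): LHS = e^9 ≈ 8103, RHS = e^4 + e^5 ≈ 203 → fails
(6, 3): LHS = e^9 ≈ 8103, RHS = e^3 + e^6 ≈ 423.5 → fails
(7, 0): LHS = e^7 ≈ 1097, RHS = 1 + e^7 ≈ 1098 → fails

No pair satisfies the claim.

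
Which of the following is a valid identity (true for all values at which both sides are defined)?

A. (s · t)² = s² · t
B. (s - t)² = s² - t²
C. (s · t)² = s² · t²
C

A: fails at (2, 2) — LHS = 16, RHS = 8.
B: fails at (3, 5) — LHS = 4, RHS = -16.
C: holds — e.g. at (4, 4), both sides equal 256.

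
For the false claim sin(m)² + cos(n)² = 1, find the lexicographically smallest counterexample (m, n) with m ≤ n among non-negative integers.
(m, n) = (0, 1)

Substituting (0, 1) into the claim:
LHS = sin(0)² + cos(1)² = cos(1)² ≈ 0.2919
RHS = 1

Since LHS ≠ RHS, this pair disproves the claim, and no lexicographically smaller pair (m ≤ n, non-negative integers) does.

For instance (0, 3) is also a counterexample (LHS = cos(3)² ≈ 0.9801, RHS = 1), but it's lexicographically larger.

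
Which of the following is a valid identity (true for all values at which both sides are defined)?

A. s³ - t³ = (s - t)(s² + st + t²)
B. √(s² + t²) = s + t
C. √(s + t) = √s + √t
A

A: holds — e.g. at (2, 2), both sides equal 0.
B: fails at (5, 8) — LHS = √(89) ≈ 9.434, RHS = 13.
C: fails at (4, 6) — LHS = √(10) ≈ 3.162, RHS = 2 + √(6) ≈ 4.449.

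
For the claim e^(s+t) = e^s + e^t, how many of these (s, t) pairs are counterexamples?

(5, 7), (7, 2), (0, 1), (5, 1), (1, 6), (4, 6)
6

Testing each pair:
(5, 7): LHS = e^12 ≈ 162754.8, RHS = e^5 + e^7 ≈ 1245 → counterexample
(7, 2): LHS = e^9 ≈ 8103, RHS = e^2 + e^7 ≈ 1104 → counterexample
(0, 1): LHS = e ≈ 2.718, RHS = 1 + e ≈ 3.718 → counterexample
(5, 1): LHS = e^6 ≈ 403.4, RHS = e + e^5 ≈ 151.1 → counterexample
(1, 6): LHS = e^7 ≈ 1097, RHS = e + e^6 ≈ 406.1 → counterexample
(4, 6): LHS = e^10 ≈ 22026.5, RHS = e^4 + e^6 ≈ 458 → counterexample

That makes 6 counterexamples.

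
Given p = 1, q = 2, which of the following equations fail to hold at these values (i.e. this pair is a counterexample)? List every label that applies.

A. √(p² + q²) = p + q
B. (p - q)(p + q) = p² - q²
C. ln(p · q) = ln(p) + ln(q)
A

Evaluating each claim at the given values:
A. LHS = √(5) ≈ 2.236, RHS = 3 → fails here (LHS ≠ RHS)
B. LHS = -3, RHS = -3 → holds here (LHS = RHS)
C. LHS = ln(2) ≈ 0.6931, RHS = ln(2) ≈ 0.6931 → holds here (LHS = RHS)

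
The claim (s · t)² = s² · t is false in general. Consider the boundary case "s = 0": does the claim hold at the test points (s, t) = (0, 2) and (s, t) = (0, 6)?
Yes, holds at both test points

At (0, 2): LHS = 0, RHS = 0 → equal
At (0, 6): LHS = 0, RHS = 0 → equal

So the claim does hold at both of these boundary points, even though it is not an identity.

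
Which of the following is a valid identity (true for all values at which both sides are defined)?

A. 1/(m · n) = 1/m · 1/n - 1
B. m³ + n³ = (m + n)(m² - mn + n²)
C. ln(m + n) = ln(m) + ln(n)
A: fails at (3, 3) — LHS = 1/9, RHS = -8/9.
B: holds — e.g. at (5, 5), both sides equal 250.
C: fails at (5, 8) — LHS = ln(13) ≈ 2.565, RHS = ln(5) + ln(8) ≈ 3.689.

Answer: B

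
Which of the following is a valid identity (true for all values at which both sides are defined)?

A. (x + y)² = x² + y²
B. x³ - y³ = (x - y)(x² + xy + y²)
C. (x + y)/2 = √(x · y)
A: fails at (5, 8) — LHS = 169, RHS = 89.
B: holds — e.g. at (1, 3), both sides equal -26.
C: fails at (1, 2) — LHS = 3/2, RHS = √(2) ≈ 1.414.

Answer: B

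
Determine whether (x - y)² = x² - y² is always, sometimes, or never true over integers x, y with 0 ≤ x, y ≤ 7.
It holds at (x, y) = (5, 5) (both sides equal 0), but fails at (x, y) = (2, 5) (LHS = 9, RHS = -21).

Answer: Sometimes true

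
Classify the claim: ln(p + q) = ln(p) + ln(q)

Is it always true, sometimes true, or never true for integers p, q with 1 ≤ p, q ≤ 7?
It holds at (p, q) = (2, 2) (both sides equal ln(4) ≈ 1.386), but fails at (p, q) = (7, 4) (LHS = ln(11) ≈ 2.398, RHS = ln(4) + ln(7) ≈ 3.332).

Answer: Sometimes true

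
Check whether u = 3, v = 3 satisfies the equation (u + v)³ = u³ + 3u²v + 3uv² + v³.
Holds

Substituting u = 3, v = 3:

LHS = (3 + 3)³ = 216
RHS = 3³ + 3·3²·3 + 3·3·3² + 3³ = 216

LHS = RHS, so the equation holds at this point.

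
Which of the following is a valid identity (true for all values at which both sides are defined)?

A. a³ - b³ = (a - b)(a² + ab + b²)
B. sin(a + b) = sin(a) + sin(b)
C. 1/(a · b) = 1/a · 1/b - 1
A: holds — e.g. at (2, 2), both sides equal 0.
B: fails at (5, 8) — LHS = sin(13) ≈ 0.4202, RHS = sin(5) + sin(8) ≈ 0.03043.
C: fails at (3, 5) — LHS = 1/15, RHS = -14/15.

Answer: A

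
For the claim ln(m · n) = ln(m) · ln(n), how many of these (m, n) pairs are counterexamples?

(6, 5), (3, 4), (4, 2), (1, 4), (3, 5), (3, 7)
6

Testing each pair:
(6, 5): LHS = ln(30) ≈ 3.401, RHS = ln(5)·ln(6) ≈ 2.884 → counterexample
(3, 4): LHS = ln(12) ≈ 2.485, RHS = ln(3)·ln(4) ≈ 1.523 → counterexample
(4, 2): LHS = ln(8) ≈ 2.079, RHS = ln(2)·ln(4) ≈ 0.9609 → counterexample
(1, 4): LHS = ln(4) ≈ 1.386, RHS = 0 → counterexample
(3, 5): LHS = ln(15) ≈ 2.708, RHS = ln(3)·ln(5) ≈ 1.768 → counterexample
(3, 7): LHS = ln(21) ≈ 3.045, RHS = ln(3)·ln(7) ≈ 2.138 → counterexample

That makes 6 counterexamples.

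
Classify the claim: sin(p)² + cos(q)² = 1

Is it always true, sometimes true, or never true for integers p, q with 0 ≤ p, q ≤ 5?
It holds at (p, q) = (4, 4) (both sides equal 1), but fails at (p, q) = (2, 3) (LHS = sin(2)² + cos(3)² ≈ 1.807, RHS = 1).

Answer: Sometimes true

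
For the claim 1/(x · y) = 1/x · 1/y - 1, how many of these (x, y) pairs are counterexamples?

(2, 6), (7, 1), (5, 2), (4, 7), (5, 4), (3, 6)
Testing each pair:
(2, 6): LHS = 1/12, RHS = -11/12 → counterexample
(7, 1): LHS = 1/7, RHS = -6/7 → counterexample
(5, 2): LHS = 1/10, RHS = -9/10 → counterexample
(4, 7): LHS = 1/28, RHS = -27/28 → counterexample
(5, 4): LHS = 1/20, RHS = -19/20 → counterexample
(3, 6): LHS = 1/18, RHS = -17/18 → counterexample

That makes 6 counterexamples.

Answer: 6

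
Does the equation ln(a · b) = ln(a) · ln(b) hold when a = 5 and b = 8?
Fails

Substituting a = 5, b = 8:

LHS = ln(5 · 8) = ln(40) ≈ 3.689
RHS = ln(5) · ln(8) ≈ 3.347

LHS ≠ RHS, so the equation does not hold at this point.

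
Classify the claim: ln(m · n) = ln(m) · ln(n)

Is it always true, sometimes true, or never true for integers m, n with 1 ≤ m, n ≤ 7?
Sometimes true

It holds at (m, n) = (1, 1) (both sides equal 0), but fails at (m, n) = (7, 5) (LHS = ln(35) ≈ 3.555, RHS = ln(5)·ln(7) ≈ 3.132).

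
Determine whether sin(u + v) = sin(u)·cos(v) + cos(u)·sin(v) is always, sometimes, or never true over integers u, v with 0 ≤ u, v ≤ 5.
Always true

The identity holds for every pair in the range. For instance at (u, v) = (5, 3): both sides equal sin(8) ≈ 0.9894.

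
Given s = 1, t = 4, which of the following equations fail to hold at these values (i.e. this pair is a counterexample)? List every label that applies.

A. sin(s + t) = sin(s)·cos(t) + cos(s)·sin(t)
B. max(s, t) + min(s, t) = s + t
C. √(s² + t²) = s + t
Evaluating each claim at the given values:
A. LHS = sin(5) ≈ -0.9589, RHS = sin(1)·cos(4) + sin(4)·cos(1) ≈ -0.9589 → holds here (LHS = RHS)
B. LHS = 5, RHS = 5 → holds here (LHS = RHS)
C. LHS = √(17) ≈ 4.123, RHS = 5 → fails here (LHS ≠ RHS)

Answer: C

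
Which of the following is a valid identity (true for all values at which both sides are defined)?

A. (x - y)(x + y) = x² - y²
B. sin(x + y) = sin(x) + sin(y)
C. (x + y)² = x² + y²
A

A: holds — e.g. at (3, 3), both sides equal 0.
B: fails at (4, 4) — LHS = sin(8) ≈ 0.9894, RHS = 2·sin(4) ≈ -1.514.
C: fails at (3, 5) — LHS = 64, RHS = 34.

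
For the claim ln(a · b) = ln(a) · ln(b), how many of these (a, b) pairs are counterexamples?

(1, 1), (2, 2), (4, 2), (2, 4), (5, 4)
Testing each pair:
(1, 1): LHS = 0, RHS = 0 → satisfies claim
(2, 2): LHS = ln(4) ≈ 1.386, RHS = ln(2)² ≈ 0.4805 → counterexample
(4, 2): LHS = ln(8) ≈ 2.079, RHS = ln(2)·ln(4) ≈ 0.9609 → counterexample
(2, 4): LHS = ln(8) ≈ 2.079, RHS = ln(2)·ln(4) ≈ 0.9609 → counterexample
(5, 4): LHS = ln(20) ≈ 2.996, RHS = ln(4)·ln(5) ≈ 2.231 → counterexample

That makes 4 counterexamples.

Answer: 4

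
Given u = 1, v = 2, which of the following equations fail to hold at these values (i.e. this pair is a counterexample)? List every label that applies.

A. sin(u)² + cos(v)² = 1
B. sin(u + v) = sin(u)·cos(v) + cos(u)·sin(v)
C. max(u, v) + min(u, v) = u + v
A

Evaluating each claim at the given values:
A. LHS = cos(2)² + sin(1)² ≈ 0.8813, RHS = 1 → fails here (LHS ≠ RHS)
B. LHS = sin(3) ≈ 0.1411, RHS = sin(1)·cos(2) + sin(2)·cos(1) ≈ 0.1411 → holds here (LHS = RHS)
C. LHS = 3, RHS = 3 → holds here (LHS = RHS)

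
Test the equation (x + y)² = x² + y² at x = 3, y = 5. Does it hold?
Fails

Substituting x = 3, y = 5:

LHS = (3 + 5)² = 64
RHS = 3² + 5² = 34

LHS ≠ RHS, so the equation does not hold at this point.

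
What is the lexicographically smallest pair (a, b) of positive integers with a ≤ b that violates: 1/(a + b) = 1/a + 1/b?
(a, b) = (1, 1)

Substituting (1, 1) into the claim:
LHS = 1/(1 + 1) = 1/2
RHS = 1/1 + 1/1 = 2

Since LHS ≠ RHS, this pair disproves the claim, and no lexicographically smaller pair (a ≤ b, positive integers) does.

For instance (7, 7) is also a counterexample (LHS = 1/14, RHS = 2/7), but it's lexicographically larger.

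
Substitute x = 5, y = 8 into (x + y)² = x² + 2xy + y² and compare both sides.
LHS = (5 + 8)² = 169
RHS = 5² + 2·5·8 + 8² = 169

LHS = RHS: the two sides agree.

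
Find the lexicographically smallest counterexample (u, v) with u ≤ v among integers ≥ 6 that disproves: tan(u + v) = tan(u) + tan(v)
Substituting (6, 6) into the claim:
LHS = tan(6 + 6) = tan(12) ≈ -0.6359
RHS = tan(6) + tan(6) = 2·tan(6) ≈ -0.582

Since LHS ≠ RHS, this pair disproves the claim, and no lexicographically smaller pair (u ≤ v, integers ≥ 6) does.

For instance (8, 12) is also a counterexample (LHS = tan(20) ≈ 2.237, RHS = tan(8) + tan(12) ≈ -7.436), but it's lexicographically larger.

Answer: (u, v) = (6, 6)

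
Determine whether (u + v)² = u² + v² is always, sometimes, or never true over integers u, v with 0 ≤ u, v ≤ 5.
It holds at (u, v) = (1, 0) (both sides equal 1), but fails at (u, v) = (5, 5) (LHS = 100, RHS = 50).

Answer: Sometimes true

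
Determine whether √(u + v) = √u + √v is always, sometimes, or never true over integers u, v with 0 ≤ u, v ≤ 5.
Sometimes true

It holds at (u, v) = (0, 5) (both sides equal √(5) ≈ 2.236), but fails at (u, v) = (3, 1) (LHS = 2, RHS = 1 + √(3) ≈ 2.732).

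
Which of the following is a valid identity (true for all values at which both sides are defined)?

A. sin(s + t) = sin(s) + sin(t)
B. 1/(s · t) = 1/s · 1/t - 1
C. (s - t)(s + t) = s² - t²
A: fails at (2, 4) — LHS = sin(6) ≈ -0.2794, RHS = sin(4) + sin(2) ≈ 0.1525.
B: fails at (1, 4) — LHS = 1/4, RHS = -3/4.
C: holds — e.g. at (4, 6), both sides equal -20.

Answer: C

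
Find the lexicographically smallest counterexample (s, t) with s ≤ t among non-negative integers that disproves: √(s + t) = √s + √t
(s, t) = (1, 1)

At (0, 0): both sides equal 0, so it holds there.
At (0, 4): both sides equal 2, so it holds there.

Substituting (1, 1) into the claim:
LHS = √(1 + 1) = √(2) ≈ 1.414
RHS = √1 + √1 = 2

Since LHS ≠ RHS, this pair disproves the claim, and no lexicographically smaller pair (s ≤ t, non-negative integers) does.

For instance (5, 6) is also a counterexample (LHS = √(11) ≈ 3.317, RHS = √(5) + √(6) ≈ 4.686), but it's lexicographically larger.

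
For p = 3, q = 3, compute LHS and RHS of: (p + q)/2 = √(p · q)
LHS = (3 + 3)/2 = 3
RHS = √(3 · 3) = 3

LHS = RHS: the two sides agree.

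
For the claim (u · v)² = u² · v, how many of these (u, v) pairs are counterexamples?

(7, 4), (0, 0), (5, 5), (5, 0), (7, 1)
2

Testing each pair:
(7, 4): LHS = 784, RHS = 196 → counterexample
(0, 0): LHS = 0, RHS = 0 → satisfies claim
(5, 5): LHS = 625, RHS = 125 → counterexample
(5, 0): LHS = 0, RHS = 0 → satisfies claim
(7, 1): LHS = 49, RHS = 49 → satisfies claim

That makes 2 counterexamples.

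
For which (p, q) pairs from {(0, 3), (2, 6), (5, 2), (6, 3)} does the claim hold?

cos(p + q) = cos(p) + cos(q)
Testing each pair:
(0, 3): LHS = cos(3) ≈ -0.99, RHS = cos(3) + 1 ≈ 0.01001 → fails
(2, 6): LHS = cos(8) ≈ -0.1455, RHS = cos(2) + cos(6) ≈ 0.544 → fails
(5, 2): LHS = cos(7) ≈ 0.7539, RHS = cos(2) + cos(5) ≈ -0.1325 → fails
(6, 3): LHS = cos(9) ≈ -0.9111, RHS = cos(3) + cos(6) ≈ -0.02982 → fails

No pair satisfies the claim.

Answer: None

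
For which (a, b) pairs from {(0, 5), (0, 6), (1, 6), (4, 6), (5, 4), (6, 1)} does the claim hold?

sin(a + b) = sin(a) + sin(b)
(0, 5), (0, 6)

Testing each pair:
(0, 5): LHS = sin(5) ≈ -0.9589, RHS = sin(5) ≈ -0.9589 → holds
(0, 6): LHS = sin(6) ≈ -0.2794, RHS = sin(6) ≈ -0.2794 → holds
(1, 6): LHS = sin(7) ≈ 0.657, RHS = sin(6) + sin(1) ≈ 0.5621 → fails
(4, 6): LHS = sin(10) ≈ -0.544, RHS = sin(4) + sin(6) ≈ -1.036 → fails
(5, 4): LHS = sin(9) ≈ 0.4121, RHS = sin(5) + sin(4) ≈ -1.716 → fails
(6, 1): LHS = sin(7) ≈ 0.657, RHS = sin(6) + sin(1) ≈ 0.5621 → fails

2 of 6 pairs satisfy the claim.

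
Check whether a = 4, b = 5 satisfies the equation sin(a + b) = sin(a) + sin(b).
Substituting a = 4, b = 5:

LHS = sin(4 + 5) = sin(9) ≈ 0.4121
RHS = sin(4) + sin(5) ≈ -1.716

LHS ≠ RHS, so the equation does not hold at this point.

Answer: Fails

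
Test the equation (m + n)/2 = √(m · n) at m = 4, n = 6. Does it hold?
Substituting m = 4, n = 6:

LHS = (4 + 6)/2 = 5
RHS = √(4 · 6) = 2·√(6) ≈ 4.899

LHS ≠ RHS, so the equation does not hold at this point.

Answer: Fails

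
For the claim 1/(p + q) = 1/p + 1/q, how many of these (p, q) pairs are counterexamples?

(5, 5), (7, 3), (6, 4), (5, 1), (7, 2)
Testing each pair:
(5, 5): LHS = 1/10, RHS = 2/5 → counterexample
(7, 3): LHS = 1/10, RHS = 10/21 → counterexample
(6, 4): LHS = 1/10, RHS = 5/12 → counterexample
(5, 1): LHS = 1/6, RHS = 6/5 → counterexample
(7, 2): LHS = 1/9, RHS = 9/14 → counterexample

That makes 5 counterexamples.

Answer: 5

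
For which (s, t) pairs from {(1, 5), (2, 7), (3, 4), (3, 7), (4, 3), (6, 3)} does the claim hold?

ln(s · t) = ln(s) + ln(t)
All pairs

Testing each pair:
(1, 5): LHS = ln(5) ≈ 1.609, RHS = ln(5) ≈ 1.609 → holds
(2, 7): LHS = ln(14) ≈ 2.639, RHS = ln(2) + ln(7) ≈ 2.639 → holds
(3, 4): LHS = ln(12) ≈ 2.485, RHS = ln(3) + ln(4) ≈ 2.485 → holds
(3, 7): LHS = ln(21) ≈ 3.045, RHS = ln(3) + ln(7) ≈ 3.045 → holds
(4, 3): LHS = ln(12) ≈ 2.485, RHS = ln(3) + ln(4) ≈ 2.485 → holds
(6, 3): LHS = ln(18) ≈ 2.89, RHS = ln(3) + ln(6) ≈ 2.89 → holds

Every pair satisfies the claim.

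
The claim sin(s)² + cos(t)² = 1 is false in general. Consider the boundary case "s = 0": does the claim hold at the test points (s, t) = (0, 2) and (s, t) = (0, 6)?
No, fails at both test points

At (0, 2): LHS = cos(2)² ≈ 0.1732 ≠ RHS = 1
At (0, 6): LHS = cos(6)² ≈ 0.9219 ≠ RHS = 1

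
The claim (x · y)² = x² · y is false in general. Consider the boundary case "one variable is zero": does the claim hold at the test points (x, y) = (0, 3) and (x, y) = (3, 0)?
At (0, 3): LHS = 0, RHS = 0 → equal
At (3, 0): LHS = 0, RHS = 0 → equal

So the claim does hold at both of these boundary points, even though it is not an identity.

Answer: Yes, holds at both test points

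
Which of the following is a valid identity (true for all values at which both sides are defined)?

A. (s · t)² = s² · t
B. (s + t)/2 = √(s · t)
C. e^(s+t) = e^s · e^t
C

A: fails at (2, 5) — LHS = 100, RHS = 20.
B: fails at (4, 6) — LHS = 5, RHS = 2·√(6) ≈ 4.899.
C: holds — e.g. at (1, 5), both sides equal e^6 ≈ 403.4.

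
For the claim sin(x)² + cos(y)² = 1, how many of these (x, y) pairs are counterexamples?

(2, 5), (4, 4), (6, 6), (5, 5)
Testing each pair:
(2, 5): LHS = cos(5)² + sin(2)² ≈ 0.9073, RHS = 1 → counterexample
(4, 4): LHS = cos(4)² + sin(4)² = 1, RHS = 1 → satisfies claim
(6, 6): LHS = sin(6)² + cos(6)² = 1, RHS = 1 → satisfies claim
(5, 5): LHS = cos(5)² + sin(5)² = 1, RHS = 1 → satisfies claim

That makes 1 counterexample.

Answer: 1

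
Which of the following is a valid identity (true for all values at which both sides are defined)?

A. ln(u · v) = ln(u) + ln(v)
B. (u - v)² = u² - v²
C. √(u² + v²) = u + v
A

A: holds — e.g. at (1, 4), both sides equal ln(4) ≈ 1.386.
B: fails at (6, 7) — LHS = 1, RHS = -13.
C: fails at (1, 5) — LHS = √(26) ≈ 5.099, RHS = 6.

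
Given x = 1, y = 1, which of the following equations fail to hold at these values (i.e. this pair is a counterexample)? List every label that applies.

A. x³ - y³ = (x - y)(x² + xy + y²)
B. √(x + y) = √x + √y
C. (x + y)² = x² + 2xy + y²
B

Evaluating each claim at the given values:
A. LHS = 0, RHS = 0 → holds here (LHS = RHS)
B. LHS = √(2) ≈ 1.414, RHS = 2 → fails here (LHS ≠ RHS)
C. LHS = 4, RHS = 4 → holds here (LHS = RHS)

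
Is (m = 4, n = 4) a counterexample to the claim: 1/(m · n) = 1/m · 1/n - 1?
Substituting m = 4, n = 4:
LHS = 1/(4 · 4) = 1/16
RHS = 1/4 · 1/4 - 1 = -15/16

Since LHS ≠ RHS, this pair disproves the claim.

Answer: Yes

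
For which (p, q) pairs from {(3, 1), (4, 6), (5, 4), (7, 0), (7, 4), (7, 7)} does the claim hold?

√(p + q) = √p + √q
Testing each pair:
(3, 1): LHS = 2, RHS = 1 + √(3) ≈ 2.732 → fails
(4, 6): LHS = √(10) ≈ 3.162, RHS = 2 + √(6) ≈ 4.449 → fails
(5, 4): LHS = 3, RHS = 2 + √(5) ≈ 4.236 → fails
(7, 0): LHS = √(7) ≈ 2.646, RHS = √(7) ≈ 2.646 → holds
(7, 4): LHS = √(11) ≈ 3.317, RHS = 2 + √(7) ≈ 4.646 → fails
(7, 7): LHS = √(14) ≈ 3.742, RHS = 2·√(7) ≈ 5.292 → fails

1 of 6 pairs satisfies the claim.

Answer: (7, 0)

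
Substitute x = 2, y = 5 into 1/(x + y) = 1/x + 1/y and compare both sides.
LHS = 1/(2 + 5) = 1/7
RHS = 1/2 + 1/5 = 7/10

LHS ≠ RHS, so the equation does not hold here.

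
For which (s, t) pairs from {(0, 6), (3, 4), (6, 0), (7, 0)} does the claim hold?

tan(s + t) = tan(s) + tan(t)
Testing each pair:
(0, 6): LHS = tan(6) ≈ -0.291, RHS = tan(6) ≈ -0.291 → holds
(3, 4): LHS = tan(7) ≈ 0.8714, RHS = tan(3) + tan(4) ≈ 1.015 → fails
(6, 0): LHS = tan(6) ≈ -0.291, RHS = tan(6) ≈ -0.291 → holds
(7, 0): LHS = tan(7) ≈ 0.8714, RHS = tan(7) ≈ 0.8714 → holds

3 of 4 pairs satisfy the claim.

Answer: (0, 6), (6, 0), (7, 0)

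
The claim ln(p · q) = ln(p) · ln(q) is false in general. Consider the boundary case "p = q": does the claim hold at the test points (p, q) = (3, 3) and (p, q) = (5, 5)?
No, fails at both test points

At (3, 3): LHS = ln(9) ≈ 2.197 ≠ RHS = ln(3)² ≈ 1.207
At (5, 5): LHS = ln(25) ≈ 3.219 ≠ RHS = ln(5)² ≈ 2.59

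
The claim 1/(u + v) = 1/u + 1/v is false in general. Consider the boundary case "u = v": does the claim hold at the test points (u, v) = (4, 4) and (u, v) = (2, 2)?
No, fails at both test points

At (4, 4): LHS = 1/8 ≠ RHS = 1/2
At (2, 2): LHS = 1/4 ≠ RHS = 1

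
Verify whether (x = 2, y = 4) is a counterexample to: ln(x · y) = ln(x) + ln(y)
No

Substituting x = 2, y = 4:
LHS = ln(2 · 4) = ln(8) ≈ 2.079
RHS = ln(2) + ln(4) ≈ 2.079

The sides agree, so this pair does not disprove the claim.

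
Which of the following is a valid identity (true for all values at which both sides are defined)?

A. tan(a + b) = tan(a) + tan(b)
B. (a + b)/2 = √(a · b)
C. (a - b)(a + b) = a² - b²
A: fails at (4, 4) — LHS = tan(8) ≈ -6.8, RHS = 2·tan(4) ≈ 2.316.
B: fails at (3, 7) — LHS = 5, RHS = √(21) ≈ 4.583.
C: holds — e.g. at (1, 4), both sides equal -15.

Answer: C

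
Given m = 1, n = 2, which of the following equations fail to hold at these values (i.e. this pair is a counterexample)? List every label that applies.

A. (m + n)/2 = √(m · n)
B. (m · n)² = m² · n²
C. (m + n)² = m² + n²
A, C

Evaluating each claim at the given values:
A. LHS = 3/2, RHS = √(2) ≈ 1.414 → fails here (LHS ≠ RHS)
B. LHS = 4, RHS = 4 → holds here (LHS = RHS)
C. LHS = 9, RHS = 5 → fails here (LHS ≠ RHS)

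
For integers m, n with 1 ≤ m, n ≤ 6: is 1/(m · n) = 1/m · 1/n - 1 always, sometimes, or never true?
Never true

The claim fails for every pair in the range. For instance at (m, n) = (2, 4): LHS = 1/8, RHS = -7/8.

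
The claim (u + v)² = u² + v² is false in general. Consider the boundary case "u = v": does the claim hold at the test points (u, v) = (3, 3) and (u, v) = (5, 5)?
No, fails at both test points

At (3, 3): LHS = 36 ≠ RHS = 18
At (5, 5): LHS = 100 ≠ RHS = 50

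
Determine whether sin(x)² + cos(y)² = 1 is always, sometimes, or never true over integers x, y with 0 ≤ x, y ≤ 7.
Sometimes true

It holds at (x, y) = (5, 5) (both sides equal 1), but fails at (x, y) = (4, 1) (LHS = cos(1)² + sin(4)² ≈ 0.8647, RHS = 1).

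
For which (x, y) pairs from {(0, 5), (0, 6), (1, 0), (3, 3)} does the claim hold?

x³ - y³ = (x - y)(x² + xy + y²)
Testing each pair:
(0, 5): LHS = -125, RHS = -125 → holds
(0, 6): LHS = -216, RHS = -216 → holds
(1, 0): LHS = 1, RHS = 1 → holds
(3, 3): LHS = 0, RHS = 0 → holds

Every pair satisfies the claim.

Answer: All pairs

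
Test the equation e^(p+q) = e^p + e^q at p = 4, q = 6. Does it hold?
Substituting p = 4, q = 6:

LHS = e^(4+6) = e^10 ≈ 22026.5
RHS = e^4 + e^6 ≈ 458

LHS ≠ RHS, so the equation does not hold at this point.

Answer: Fails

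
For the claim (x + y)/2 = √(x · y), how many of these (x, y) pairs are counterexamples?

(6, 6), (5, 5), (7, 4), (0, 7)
2

Testing each pair:
(6, 6): LHS = 6, RHS = 6 → satisfies claim
(5, 5): LHS = 5, RHS = 5 → satisfies claim
(7, 4): LHS = 11/2, RHS = 2·√(7) ≈ 5.292 → counterexample
(0, 7): LHS = 7/2, RHS = 0 → counterexample

That makes 2 counterexamples.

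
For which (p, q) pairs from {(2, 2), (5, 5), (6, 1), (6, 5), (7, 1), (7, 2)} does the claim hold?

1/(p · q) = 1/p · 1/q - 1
None

Testing each pair:
(2, 2): LHS = 1/4, RHS = -3/4 → fails
(5, 5): LHS = 1/25, RHS = -24/25 → fails
(6, 1): LHS = 1/6, RHS = -5/6 → fails
(6, 5): LHS = 1/30, RHS = -29/30 → fails
(7, 1): LHS = 1/7, RHS = -6/7 → fails
(7, 2): LHS = 1/14, RHS = -13/14 → fails

No pair satisfies the claim.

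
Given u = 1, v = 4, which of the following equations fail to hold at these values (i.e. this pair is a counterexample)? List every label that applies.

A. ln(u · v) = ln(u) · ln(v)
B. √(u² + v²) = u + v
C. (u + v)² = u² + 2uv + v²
A, B

Evaluating each claim at the given values:
A. LHS = ln(4) ≈ 1.386, RHS = 0 → fails here (LHS ≠ RHS)
B. LHS = √(17) ≈ 4.123, RHS = 5 → fails here (LHS ≠ RHS)
C. LHS = 25, RHS = 25 → holds here (LHS = RHS)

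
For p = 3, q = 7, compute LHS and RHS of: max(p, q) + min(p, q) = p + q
LHS = max(3, 7) + min(3, 7) = 10
RHS = 3 + 7 = 10

LHS = RHS: the two sides agree.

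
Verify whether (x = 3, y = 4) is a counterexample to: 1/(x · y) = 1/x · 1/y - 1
Yes

Substituting x = 3, y = 4:
LHS = 1/(3 · 4) = 1/12
RHS = 1/3 · 1/4 - 1 = -11/12

Since LHS ≠ RHS, this pair disproves the claim.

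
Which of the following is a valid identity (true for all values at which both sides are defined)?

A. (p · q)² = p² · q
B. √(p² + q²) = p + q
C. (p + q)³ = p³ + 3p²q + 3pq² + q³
A: fails at (4, 6) — LHS = 576, RHS = 96.
B: fails at (3, 7) — LHS = √(58) ≈ 7.616, RHS = 10.
C: holds — e.g. at (2, 3), both sides equal 125.

Answer: C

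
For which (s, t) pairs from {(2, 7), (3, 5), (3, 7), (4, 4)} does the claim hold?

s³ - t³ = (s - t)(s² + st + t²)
Testing each pair:
(2, 7): LHS = -335, RHS = -335 → holds
(3, 5): LHS = -98, RHS = -98 → holds
(3, 7): LHS = -316, RHS = -316 → holds
(4, 4): LHS = 0, RHS = 0 → holds

Every pair satisfies the claim.

Answer: All pairs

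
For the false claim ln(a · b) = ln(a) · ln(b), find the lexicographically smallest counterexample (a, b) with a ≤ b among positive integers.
At (1, 1): both sides equal 0, so it holds there.

Substituting (1, 2) into the claim:
LHS = ln(1 · 2) = ln(2) ≈ 0.6931
RHS = ln(1) · ln(2) = 0

Since LHS ≠ RHS, this pair disproves the claim, and no lexicographically smaller pair (a ≤ b, positive integers) does.

For instance (5, 8) is also a counterexample (LHS = ln(40) ≈ 3.689, RHS = ln(5)·ln(8) ≈ 3.347), but it's lexicographically larger.

Answer: (a, b) = (1, 2)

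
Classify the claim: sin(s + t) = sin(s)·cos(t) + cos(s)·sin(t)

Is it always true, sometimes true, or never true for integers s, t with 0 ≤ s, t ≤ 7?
The identity holds for every pair in the range. For instance at (s, t) = (1, 7): both sides equal sin(8) ≈ 0.9894.

Answer: Always true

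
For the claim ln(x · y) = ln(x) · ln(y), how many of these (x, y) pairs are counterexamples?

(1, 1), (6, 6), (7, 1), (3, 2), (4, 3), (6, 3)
Testing each pair:
(1, 1): LHS = 0, RHS = 0 → satisfies claim
(6, 6): LHS = ln(36) ≈ 3.584, RHS = ln(6)² ≈ 3.21 → counterexample
(7, 1): LHS = ln(7) ≈ 1.946, RHS = 0 → counterexample
(3, 2): LHS = ln(6) ≈ 1.792, RHS = ln(2)·ln(3) ≈ 0.7615 → counterexample
(4, 3): LHS = ln(12) ≈ 2.485, RHS = ln(3)·ln(4) ≈ 1.523 → counterexample
(6, 3): LHS = ln(18) ≈ 2.89, RHS = ln(3)·ln(6) ≈ 1.968 → counterexample

That makes 5 counterexamples.

Answer: 5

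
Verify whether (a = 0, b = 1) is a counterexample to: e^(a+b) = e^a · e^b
Substituting a = 0, b = 1:
LHS = e^(0+1) = e ≈ 2.718
RHS = e^0 · e^1 = e ≈ 2.718

The sides agree, so this pair does not disprove the claim.

Answer: No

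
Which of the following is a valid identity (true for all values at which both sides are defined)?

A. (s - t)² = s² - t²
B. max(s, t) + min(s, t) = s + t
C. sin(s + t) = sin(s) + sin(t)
B

A: fails at (4, 6) — LHS = 4, RHS = -20.
B: holds — e.g. at (2, 5), both sides equal 7.
C: fails at (3, 4) — LHS = sin(7) ≈ 0.657, RHS = sin(4) + sin(3) ≈ -0.6157.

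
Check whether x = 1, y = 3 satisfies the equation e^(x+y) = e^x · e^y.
Substituting x = 1, y = 3:

LHS = e^(1+3) = e^4 ≈ 54.6
RHS = e^1 · e^3 = e^4 ≈ 54.6

LHS = RHS, so the equation holds at this point.

Answer: Holds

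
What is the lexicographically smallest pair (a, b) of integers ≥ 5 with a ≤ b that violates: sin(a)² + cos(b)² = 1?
At (5, 5): both sides equal 1, so it holds there.

Substituting (5, 6) into the claim:
LHS = sin(5)² + cos(6)² ≈ 1.841
RHS = 1

Since LHS ≠ RHS, this pair disproves the claim, and no lexicographically smaller pair (a ≤ b, integers ≥ 5) does.

For instance (7, 12) is also a counterexample (LHS = sin(7)² + cos(12)² ≈ 1.144, RHS = 1), but it's lexicographically larger.

Answer: (a, b) = (5, 6)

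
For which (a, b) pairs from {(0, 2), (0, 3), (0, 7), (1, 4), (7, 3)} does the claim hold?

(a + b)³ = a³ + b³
Testing each pair:
(0, 2): LHS = 8, RHS = 8 → holds
(0, 3): LHS = 27, RHS = 27 → holds
(0, 7): LHS = 343, RHS = 343 → holds
(1, 4): LHS = 125, RHS = 65 → fails
(7, 3): LHS = 1000, RHS = 370 → fails

3 of 5 pairs satisfy the claim.

Answer: (0, 2), (0, 3), (0, 7)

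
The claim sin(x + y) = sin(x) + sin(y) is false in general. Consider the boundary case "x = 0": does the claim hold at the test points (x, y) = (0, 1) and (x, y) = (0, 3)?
At (0, 1): LHS = sin(1) ≈ 0.8415, RHS = sin(1) ≈ 0.8415 → equal
At (0, 3): LHS = sin(3) ≈ 0.1411, RHS = sin(3) ≈ 0.1411 → equal

So the claim does hold at both of these boundary points, even though it is not an identity.

Answer: Yes, holds at both test points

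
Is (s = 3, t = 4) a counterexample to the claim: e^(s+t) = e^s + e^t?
Yes

Substituting s = 3, t = 4:
LHS = e^(3+4) = e^7 ≈ 1097
RHS = e^3 + e^4 ≈ 74.68

Since LHS ≠ RHS, this pair disproves the claim.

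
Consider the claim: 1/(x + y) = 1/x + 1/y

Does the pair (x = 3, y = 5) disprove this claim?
Yes

Substituting x = 3, y = 5:
LHS = 1/(3 + 5) = 1/8
RHS = 1/3 + 1/5 = 8/15

Since LHS ≠ RHS, this pair disproves the claim.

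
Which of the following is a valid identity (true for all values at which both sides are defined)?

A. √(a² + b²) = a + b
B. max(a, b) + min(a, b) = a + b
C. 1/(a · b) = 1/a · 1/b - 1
B

A: fails at (6, 7) — LHS = √(85) ≈ 9.22, RHS = 13.
B: holds — e.g. at (1, 5), both sides equal 6.
C: fails at (3, 5) — LHS = 1/15, RHS = -14/15.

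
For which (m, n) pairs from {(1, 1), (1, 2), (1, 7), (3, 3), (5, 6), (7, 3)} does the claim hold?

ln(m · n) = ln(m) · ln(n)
(1, 1)

Testing each pair:
(1, 1): LHS = 0, RHS = 0 → holds
(1, 2): LHS = ln(2) ≈ 0.6931, RHS = 0 → fails
(1, 7): LHS = ln(7) ≈ 1.946, RHS = 0 → fails
(3, 3): LHS = ln(9) ≈ 2.197, RHS = ln(3)² ≈ 1.207 → fails
(5, 6): LHS = ln(30) ≈ 3.401, RHS = ln(5)·ln(6) ≈ 2.884 → fails
(7, 3): LHS = ln(21) ≈ 3.045, RHS = ln(3)·ln(7) ≈ 2.138 → fails

1 of 6 pairs satisfies the claim.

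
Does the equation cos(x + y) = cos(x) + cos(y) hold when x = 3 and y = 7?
Substituting x = 3, y = 7:

LHS = cos(3 + 7) = cos(10) ≈ -0.8391
RHS = cos(3) + cos(7) ≈ -0.2361

LHS ≠ RHS, so the equation does not hold at this point.

Answer: Fails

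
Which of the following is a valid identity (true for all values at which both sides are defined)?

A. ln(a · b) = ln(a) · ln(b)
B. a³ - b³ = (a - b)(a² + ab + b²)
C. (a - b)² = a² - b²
A: fails at (1, 5) — LHS = ln(5) ≈ 1.609, RHS = 0.
B: holds — e.g. at (3, 7), both sides equal -316.
C: fails at (0, 1) — LHS = 1, RHS = -1.

Answer: B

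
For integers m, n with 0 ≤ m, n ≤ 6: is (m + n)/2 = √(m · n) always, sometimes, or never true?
It holds at (m, n) = (6, 6) (both sides equal 6), but fails at (m, n) = (6, 1) (LHS = 7/2, RHS = √(6) ≈ 2.449).

Answer: Sometimes true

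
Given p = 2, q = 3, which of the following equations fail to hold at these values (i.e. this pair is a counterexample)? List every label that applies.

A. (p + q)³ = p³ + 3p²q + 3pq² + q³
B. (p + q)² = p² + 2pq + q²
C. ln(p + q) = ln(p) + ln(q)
C

Evaluating each claim at the given values:
A. LHS = 125, RHS = 125 → holds here (LHS = RHS)
B. LHS = 25, RHS = 25 → holds here (LHS = RHS)
C. LHS = ln(5) ≈ 1.609, RHS = ln(2) + ln(3) ≈ 1.792 → fails here (LHS ≠ RHS)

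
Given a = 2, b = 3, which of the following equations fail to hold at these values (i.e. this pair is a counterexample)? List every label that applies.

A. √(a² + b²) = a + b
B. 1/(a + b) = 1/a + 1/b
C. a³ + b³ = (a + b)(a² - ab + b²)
Evaluating each claim at the given values:
A. LHS = √(13) ≈ 3.606, RHS = 5 → fails here (LHS ≠ RHS)
B. LHS = 1/5, RHS = 5/6 → fails here (LHS ≠ RHS)
C. LHS = 35, RHS = 35 → holds here (LHS = RHS)

Answer: A, B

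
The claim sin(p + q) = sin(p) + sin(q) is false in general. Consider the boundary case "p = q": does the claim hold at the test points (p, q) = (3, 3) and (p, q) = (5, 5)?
At (3, 3): LHS = sin(6) ≈ -0.2794 ≠ RHS = 2·sin(3) ≈ 0.2822
At (5, 5): LHS = sin(10) ≈ -0.544 ≠ RHS = 2·sin(5) ≈ -1.918

Answer: No, fails at both test points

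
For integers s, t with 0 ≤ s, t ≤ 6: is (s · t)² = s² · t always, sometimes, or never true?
Sometimes true

It holds at (s, t) = (0, 0) (both sides equal 0), but fails at (s, t) = (5, 5) (LHS = 625, RHS = 125).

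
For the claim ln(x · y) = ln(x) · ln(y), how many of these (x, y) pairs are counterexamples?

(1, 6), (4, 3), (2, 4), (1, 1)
3

Testing each pair:
(1, 6): LHS = ln(6) ≈ 1.792, RHS = 0 → counterexample
(4, 3): LHS = ln(12) ≈ 2.485, RHS = ln(3)·ln(4) ≈ 1.523 → counterexample
(2, 4): LHS = ln(8) ≈ 2.079, RHS = ln(2)·ln(4) ≈ 0.9609 → counterexample
(1, 1): LHS = 0, RHS = 0 → satisfies claim

That makes 3 counterexamples.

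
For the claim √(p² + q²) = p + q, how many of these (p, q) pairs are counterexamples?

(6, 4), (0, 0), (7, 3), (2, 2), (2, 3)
4

Testing each pair:
(6, 4): LHS = 2·√(13) ≈ 7.211, RHS = 10 → counterexample
(0, 0): LHS = 0, RHS = 0 → satisfies claim
(7, 3): LHS = √(58) ≈ 7.616, RHS = 10 → counterexample
(2, 2): LHS = 2·√(2) ≈ 2.828, RHS = 4 → counterexample
(2, 3): LHS = √(13) ≈ 3.606, RHS = 5 → counterexample

That makes 4 counterexamples.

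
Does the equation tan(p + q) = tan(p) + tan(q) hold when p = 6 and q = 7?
Fails

Substituting p = 6, q = 7:

LHS = tan(6 + 7) = tan(13) ≈ 0.463
RHS = tan(6) + tan(7) ≈ 0.5804

LHS ≠ RHS, so the equation does not hold at this point.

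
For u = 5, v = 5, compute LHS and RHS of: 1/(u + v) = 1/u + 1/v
LHS = 1/(5 + 5) = 1/10
RHS = 1/5 + 1/5 = 2/5

LHS ≠ RHS, so the equation does not hold here.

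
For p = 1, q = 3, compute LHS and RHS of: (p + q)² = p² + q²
LHS = (1 + 3)² = 16
RHS = 1² + 3² = 10

LHS ≠ RHS, so the equation does not hold here.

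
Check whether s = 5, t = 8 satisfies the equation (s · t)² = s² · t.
Fails

Substituting s = 5, t = 8:

LHS = (5 · 8)² = 1600
RHS = 5² · 8 = 200

LHS ≠ RHS, so the equation does not hold at this point.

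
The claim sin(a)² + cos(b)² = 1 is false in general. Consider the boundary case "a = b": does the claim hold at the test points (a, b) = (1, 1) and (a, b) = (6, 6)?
At (1, 1): LHS = cos(1)² + sin(1)² = 1, RHS = 1 → equal
At (6, 6): LHS = sin(6)² + cos(6)² = 1, RHS = 1 → equal

So the claim does hold at both of these boundary points, even though it is not an identity.

Answer: Yes, holds at both test points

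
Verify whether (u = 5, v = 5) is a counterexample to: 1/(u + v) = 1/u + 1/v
Substituting u = 5, v = 5:
LHS = 1/(5 + 5) = 1/10
RHS = 1/5 + 1/5 = 2/5

Since LHS ≠ RHS, this pair disproves the claim.

Answer: Yes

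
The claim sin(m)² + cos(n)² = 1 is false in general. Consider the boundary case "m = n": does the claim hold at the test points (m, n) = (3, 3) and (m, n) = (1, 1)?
Yes, holds at both test points

At (3, 3): LHS = sin(3)² + cos(3)² = 1, RHS = 1 → equal
At (1, 1): LHS = cos(1)² + sin(1)² = 1, RHS = 1 → equal

So the claim does hold at both of these boundary points, even though it is not an identity.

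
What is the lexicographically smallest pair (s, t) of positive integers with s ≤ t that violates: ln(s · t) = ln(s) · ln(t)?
At (1, 1): both sides equal 0, so it holds there.

Substituting (1, 2) into the claim:
LHS = ln(1 · 2) = ln(2) ≈ 0.6931
RHS = ln(1) · ln(2) = 0

Since LHS ≠ RHS, this pair disproves the claim, and no lexicographically smaller pair (s ≤ t, positive integers) does.

For instance (6, 7) is also a counterexample (LHS = ln(42) ≈ 3.738, RHS = ln(6)·ln(7) ≈ 3.487), but it's lexicographically larger.

Answer: (s, t) = (1, 2)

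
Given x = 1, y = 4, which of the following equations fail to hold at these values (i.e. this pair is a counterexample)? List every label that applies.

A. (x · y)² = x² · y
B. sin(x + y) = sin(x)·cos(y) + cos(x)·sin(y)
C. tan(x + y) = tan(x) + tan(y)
A, C

Evaluating each claim at the given values:
A. LHS = 16, RHS = 4 → fails here (LHS ≠ RHS)
B. LHS = sin(5) ≈ -0.9589, RHS = sin(1)·cos(4) + sin(4)·cos(1) ≈ -0.9589 → holds here (LHS = RHS)
C. LHS = tan(5) ≈ -3.381, RHS = tan(4) + tan(1) ≈ 2.715 → fails here (LHS ≠ RHS)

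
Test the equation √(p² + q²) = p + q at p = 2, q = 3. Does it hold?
Substituting p = 2, q = 3:

LHS = √(2² + 3²) = √(13) ≈ 3.606
RHS = 2 + 3 = 5

LHS ≠ RHS, so the equation does not hold at this point.

Answer: Fails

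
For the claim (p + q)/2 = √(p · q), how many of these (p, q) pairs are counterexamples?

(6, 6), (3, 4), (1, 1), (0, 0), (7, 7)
Testing each pair:
(6, 6): LHS = 6, RHS = 6 → satisfies claim
(3, 4): LHS = 7/2, RHS = 2·√(3) ≈ 3.464 → counterexample
(1, 1): LHS = 1, RHS = 1 → satisfies claim
(0, 0): LHS = 0, RHS = 0 → satisfies claim
(7, 7): LHS = 7, RHS = 7 → satisfies claim

That makes 1 counterexample.

Answer: 1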